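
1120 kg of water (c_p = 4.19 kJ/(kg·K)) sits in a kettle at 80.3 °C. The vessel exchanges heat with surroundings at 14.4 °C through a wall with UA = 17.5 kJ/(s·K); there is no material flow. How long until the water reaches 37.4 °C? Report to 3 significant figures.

M c_p dT/dt = −UA(T − T_amb).
τ = M c_p/UA = 268.16 s; T_ss = T_amb = 14.400 °C.
T(t) = T_ss + (T₀ − T_ss)e^(−t/τ); set T = 37.4:
t = −τ ln[(T − T_ss)/(T₀ − T_ss)] = −268.16 · ln(0.34901) = 282.28 s.

282 s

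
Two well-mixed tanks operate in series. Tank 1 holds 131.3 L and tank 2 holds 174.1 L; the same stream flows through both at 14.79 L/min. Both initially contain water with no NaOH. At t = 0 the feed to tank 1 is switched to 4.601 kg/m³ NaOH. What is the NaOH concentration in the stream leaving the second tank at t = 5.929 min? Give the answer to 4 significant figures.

Each tank obeys Vᵢ dCᵢ/dt = Q(Cᵢ₋₁ − Cᵢ), so τᵢ = Vᵢ/Q.
τ₁ = 131.3/14.79 = 8.87762 min; τ₂ = 174.1/14.79 = 11.7715 min.
Solving the cascade with C₁(0)=C₂(0)=0 gives C₂(t) = C_in[1 − (τ₁ e^(−t/τ₁) − τ₂ e^(−t/τ₂))/(τ₁ − τ₂)].
At t = 5.929: e^(−t/τ₁) = 0.512805, e^(−t/τ₂) = 0.604305.
C₂ = 4.601·[1 − (8.87762·0.512805 − 11.7715·0.604305)/(-2.89385)] = 4.601·0.114994 = 0.529088 kg/m³.

0.5291 kg/m³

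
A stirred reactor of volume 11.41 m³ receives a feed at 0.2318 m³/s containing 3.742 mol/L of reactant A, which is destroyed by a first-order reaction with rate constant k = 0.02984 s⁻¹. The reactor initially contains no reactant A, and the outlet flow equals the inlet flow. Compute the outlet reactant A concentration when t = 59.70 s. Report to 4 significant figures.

1.440 mol/L

V dC/dt = Q(C_in − C) − k V C.
This is linear with rate a = Q/V + k = 0.0501555 s⁻¹.
C_ss = Q C_in/(Q + kV) = 1.51570 mol/L; C(t) = C_ss + (C₀ − C_ss) e^(−a t).
C(59.70) = 1.51570 + (-1.51570)·e^(−0.0501555·59.70) = 1.51570 + (-1.51570)·0.0500725 = 1.43980 mol/L.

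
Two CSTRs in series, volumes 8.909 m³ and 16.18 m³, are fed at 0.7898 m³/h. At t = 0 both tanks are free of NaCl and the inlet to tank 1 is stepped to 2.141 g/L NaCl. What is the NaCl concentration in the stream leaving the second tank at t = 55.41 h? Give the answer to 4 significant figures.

1.842 g/L

Time constants: τᵢ = Vᵢ/Q for each well-mixed tank.
τ₁ = 8.909/0.7898 = 11.2801 h; τ₂ = 16.18/0.7898 = 20.4862 h.
Solving the cascade with C₁(0)=C₂(0)=0 gives C₂(t) = C_in[1 − (τ₁ e^(−t/τ₁) − τ₂ e^(−t/τ₂))/(τ₁ − τ₂)].
At t = 55.41: e^(−t/τ₁) = 0.00735626, e^(−t/τ₂) = 0.0668872.
C₂ = 2.141·[1 − (11.2801·0.00735626 − 20.4862·0.0668872)/(-9.20613)] = 2.141·0.860171 = 1.84163 g/L.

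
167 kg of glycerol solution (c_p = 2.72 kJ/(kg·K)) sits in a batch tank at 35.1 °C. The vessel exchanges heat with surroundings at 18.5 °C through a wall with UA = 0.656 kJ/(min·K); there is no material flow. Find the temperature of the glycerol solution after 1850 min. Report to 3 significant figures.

Lumped-capacitance energy balance: M c_p dT/dt = UA(T_amb − T).
dT/dt = (T_ss − T)/τ with T_ss = T_amb = 18.500 °C, τ = M c_p/UA = 167·2.72/0.656 = 692.44 min.
Solution: T(t) = T_ss + (T₀ − T_ss) e^(−t/τ).
T(1850) = 18.500 + (16.600)·0.069134 = 19.648 °C.

19.6 °C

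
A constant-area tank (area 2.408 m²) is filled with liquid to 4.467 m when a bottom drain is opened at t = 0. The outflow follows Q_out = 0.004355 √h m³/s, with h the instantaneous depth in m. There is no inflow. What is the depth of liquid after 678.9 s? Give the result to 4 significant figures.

A dh/dt = −Q_out = −0.004355 √h.
This is separable: 2 d(√h)/dt = −0.004355/A, so √h = √h₀ − (0.004355/(2A)) t.
√h = √4.467 − 0.004355·678.9/(2·2.408) = 2.11353 − 0.613914 = 1.49961.
h = 1.49961² = 2.24884 m.

2.249 m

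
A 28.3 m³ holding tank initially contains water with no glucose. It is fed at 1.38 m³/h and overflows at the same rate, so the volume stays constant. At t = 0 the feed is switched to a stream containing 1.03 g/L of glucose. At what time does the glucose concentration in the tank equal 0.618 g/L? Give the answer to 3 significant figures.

Species balance on the tank: V dC/dt = Q(C_in − C), so τ = V/Q = 20.507 h.
C(t) = C_in + (C₀ − C_in) e^(−t/τ). Set C = 0.618 and solve for t:
e^(−t/τ) = (C − C_in)/(C₀ − C_in) = (0.618 − 1.03)/(0 − 1.03) = 0.40000
t = −τ ln(…) = 20.507 × 0.91629 = 18.791 h.

18.8 h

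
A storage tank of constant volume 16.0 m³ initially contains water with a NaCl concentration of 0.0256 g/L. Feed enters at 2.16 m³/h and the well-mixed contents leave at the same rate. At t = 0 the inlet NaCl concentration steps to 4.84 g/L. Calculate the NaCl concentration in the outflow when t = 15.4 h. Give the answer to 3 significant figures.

Transient balance on the dissolved component: V dC/dt = Q(C_in − C).
Rewrite as dC/dt + C/τ = C_in/τ, τ = V/Q = 7.4074 h.
Integrating: C(t) = C_in + (C₀ − C_in) e^(−t/τ).
C(15.4) = 4.84 + (0.0256 − 4.84)·e^(−15.4/7.4074) = 4.84 + (-4.8144)·0.12506 = 4.2379 g/L.

4.24 g/L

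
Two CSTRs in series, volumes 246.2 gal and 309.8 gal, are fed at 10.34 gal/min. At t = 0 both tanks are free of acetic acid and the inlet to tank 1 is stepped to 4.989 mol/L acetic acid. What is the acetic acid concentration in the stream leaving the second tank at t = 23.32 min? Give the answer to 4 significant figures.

1.083 mol/L

Each tank obeys Vᵢ dCᵢ/dt = Q(Cᵢ₋₁ − Cᵢ), so τᵢ = Vᵢ/Q.
τ₁ = 246.2/10.34 = 23.8104 min; τ₂ = 309.8/10.34 = 29.9613 min.
Tank 1: C₁ = C_in(1 − e^(−t/τ₁)). Tank 2 (τ₁ ≠ τ₂): C₂ = C_in[1 − (τ₁ e^(−t/τ₁) − τ₂ e^(−t/τ₂))/(τ₁ − τ₂)].
At t = 23.32: e^(−t/τ₁) = 0.375536, e^(−t/τ₂) = 0.459169.
C₂ = 4.989·[1 − (23.8104·0.375536 − 29.9613·0.459169)/(-6.15087)] = 4.989·0.217080 = 1.08301 mol/L.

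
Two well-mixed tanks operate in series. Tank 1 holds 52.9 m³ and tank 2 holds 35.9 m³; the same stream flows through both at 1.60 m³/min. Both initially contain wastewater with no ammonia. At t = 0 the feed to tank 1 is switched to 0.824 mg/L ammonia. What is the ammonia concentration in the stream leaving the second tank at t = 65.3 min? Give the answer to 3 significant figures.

0.563 mg/L

Species balance on tank i: dCᵢ/dt = (Cᵢ₋₁ − Cᵢ)/τᵢ with τᵢ = Vᵢ/Q.
τ₁ = 52.9/1.60 = 33.062 min; τ₂ = 35.9/1.60 = 22.437 min.
Solving the cascade with C₁(0)=C₂(0)=0 gives C₂(t) = C_in[1 − (τ₁ e^(−t/τ₁) − τ₂ e^(−t/τ₂))/(τ₁ − τ₂)].
At t = 65.3: e^(−t/τ₁) = 0.13875, e^(−t/τ₂) = 0.054459.
C₂ = 0.824·[1 − (33.062·0.13875 − 22.437·0.054459)/(10.625)] = 0.824·0.68323 = 0.56298 mg/L.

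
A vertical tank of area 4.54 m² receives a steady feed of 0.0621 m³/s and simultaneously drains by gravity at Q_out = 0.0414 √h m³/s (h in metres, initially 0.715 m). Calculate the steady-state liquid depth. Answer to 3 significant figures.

2.25 m

A dh/dt = Q_in − 0.0414 √h. Steady state requires inflow = outflow:
Q_in = 0.0414 √h_ss ⇒ √h_ss = 0.0621/0.0414 = 1.5000.
h_ss = 1.5000² = 2.2500 m. (Since h₀ = 0.715 m < h_ss, the level will rise toward this value.)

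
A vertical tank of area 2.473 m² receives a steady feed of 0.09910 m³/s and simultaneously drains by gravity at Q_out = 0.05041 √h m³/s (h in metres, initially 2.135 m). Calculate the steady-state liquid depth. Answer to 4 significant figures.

3.865 m

Accumulation of liquid (constant cross-section A): A dh/dt = Q_in − 0.05041 √h. At steady state dh/dt = 0:
Q_in = 0.05041 √h_ss ⇒ √h_ss = 0.09910/0.05041 = 1.96588.
h_ss = 1.96588² = 3.86468 m. (Since h₀ = 2.135 m < h_ss, the level will rise toward this value.)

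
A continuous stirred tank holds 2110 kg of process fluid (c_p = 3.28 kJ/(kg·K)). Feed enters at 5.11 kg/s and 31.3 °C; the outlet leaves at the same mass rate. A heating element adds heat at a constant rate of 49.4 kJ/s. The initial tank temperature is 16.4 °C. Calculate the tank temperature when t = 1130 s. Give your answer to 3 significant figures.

Unsteady energy balance on the tank contents: M c_p dT/dt = ṁ c_p (T_in − T) + 49.4.
τ = M/ṁ = 412.92 s; T_ss = T_in + Q̇/(ṁ c_p) = 31.3 + 49.4/(5.11·3.28) = 34.247 °C.
Integrating: T(t) = T_ss + (T₀ − T_ss) e^(−t/τ).
T(1130) = 34.247 + (-17.847)·e^(−1130/412.92) = 34.247 + (-17.847)·0.064788 = 33.091 °C.

33.1 °C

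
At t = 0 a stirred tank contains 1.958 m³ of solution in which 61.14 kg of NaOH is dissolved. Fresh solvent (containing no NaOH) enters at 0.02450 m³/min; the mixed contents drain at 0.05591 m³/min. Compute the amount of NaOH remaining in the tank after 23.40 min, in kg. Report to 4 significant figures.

Let m(t) be the amount of NaOH. Volume: V(t) = V₀ + (Q_in − Q_out) t = 1.958 − 0.0314100 t; V(23.40) = 1.22301 m³.
Solute balance: dm/dt = 0 − Q_out C = −Q_out m/V(t).
Separate: dm/m = −Q_out dt/V(t) ⇒ ln(m/m₀) = −(Q_out/(Q_in−Q_out)) ln(V/V₀).
m = m₀ (V₀/V)^(Q_out/(Q_in−Q_out)) = 61.14 × (1.958/1.22301)^(-1.78001) = 26.4558 kg.

26.46 kg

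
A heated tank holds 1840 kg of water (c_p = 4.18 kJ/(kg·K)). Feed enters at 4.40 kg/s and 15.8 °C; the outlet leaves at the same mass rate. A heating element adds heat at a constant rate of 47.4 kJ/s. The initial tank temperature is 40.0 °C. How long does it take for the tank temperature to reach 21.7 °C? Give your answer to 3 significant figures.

M c_p dT/dt = ṁ c_p (T_in − T) + Q̇.
τ = M/ṁ = 418.18 s; T_ss = T_in + Q̇/(ṁ c_p) = 18.377 °C.
T(t) = T_ss + (T₀ − T_ss) e^(−t/τ). Set T = 21.7:
e^(−t/τ) = (21.7 − 18.377)/(40.0 − 18.377) = 0.15367
t = −418.18 · ln(0.15367) = 783.23 s.

783 s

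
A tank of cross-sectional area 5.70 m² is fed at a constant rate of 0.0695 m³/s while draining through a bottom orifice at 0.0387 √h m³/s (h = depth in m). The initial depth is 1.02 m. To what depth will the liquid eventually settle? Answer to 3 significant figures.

3.23 m

Accumulation of liquid (constant cross-section A): A dh/dt = Q_in − 0.0387 √h. At steady state dh/dt = 0:
Q_in = 0.0387 √h_ss ⇒ √h_ss = 0.0695/0.0387 = 1.7959.
h_ss = 1.7959² = 3.2251 m. (Since h₀ = 1.02 m < h_ss, the level will rise toward this value.)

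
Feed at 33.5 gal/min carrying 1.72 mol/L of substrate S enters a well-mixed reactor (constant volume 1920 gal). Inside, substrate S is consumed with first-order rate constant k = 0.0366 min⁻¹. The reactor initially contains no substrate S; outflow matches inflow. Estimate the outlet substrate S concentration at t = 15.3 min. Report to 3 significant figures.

Accumulation = in − out − consumed: V dC/dt = Q C_in − Q C − k V C.
This is linear with rate a = Q/V + k = 0.054048 min⁻¹.
C_ss = Q C_in/(Q + kV) = 0.55526 mol/L; C(t) = C_ss + (C₀ − C_ss) e^(−a t).
C(15.3) = 0.55526 + (-0.55526)·e^(−0.054048·15.3) = 0.55526 + (-0.55526)·0.43739 = 0.31239 mol/L.

0.312 mol/L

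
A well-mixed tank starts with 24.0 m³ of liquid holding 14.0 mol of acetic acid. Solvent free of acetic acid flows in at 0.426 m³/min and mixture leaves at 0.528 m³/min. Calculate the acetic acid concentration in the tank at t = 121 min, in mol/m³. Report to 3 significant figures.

0.0286 mol/m³

Let m(t) be the amount of acetic acid. Volume: V(t) = V₀ + (Q_in − Q_out) t = 24.0 − 0.10200 t; V(121) = 11.658 m³.
No acetic acid enters, so dm/dt = −Q_out · (m/V).
dm/m = −Q_out dt/(V₀ − 0.10200 t); integrating gives ln(m/m₀) = −(Q_out/(Q_in−Q_out)) ln(V/V₀).
m = m₀ (V₀/V)^(Q_out/(Q_in−Q_out)) = 14.0 × (24.0/11.658)^(-5.1765) = 0.33331 mol.
C = m/V = 0.33331/11.658 = 0.028591 mol/m³.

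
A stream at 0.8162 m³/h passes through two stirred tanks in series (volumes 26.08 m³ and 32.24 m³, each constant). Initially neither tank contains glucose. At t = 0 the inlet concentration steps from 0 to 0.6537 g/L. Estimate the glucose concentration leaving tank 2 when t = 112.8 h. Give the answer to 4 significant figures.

Species balance on tank i: dCᵢ/dt = (Cᵢ₋₁ − Cᵢ)/τᵢ with τᵢ = Vᵢ/Q.
τ₁ = 26.08/0.8162 = 31.9530 h; τ₂ = 32.24/0.8162 = 39.5001 h.
Solving the cascade with C₁(0)=C₂(0)=0 gives C₂(t) = C_in[1 − (τ₁ e^(−t/τ₁) − τ₂ e^(−t/τ₂))/(τ₁ − τ₂)].
At t = 112.8: e^(−t/τ₁) = 0.0292993, e^(−t/τ₂) = 0.0575163.
C₂ = 0.6537·[1 − (31.9530·0.0292993 − 39.5001·0.0575163)/(-7.54717)] = 0.6537·0.823020 = 0.538008 g/L.

0.5380 g/L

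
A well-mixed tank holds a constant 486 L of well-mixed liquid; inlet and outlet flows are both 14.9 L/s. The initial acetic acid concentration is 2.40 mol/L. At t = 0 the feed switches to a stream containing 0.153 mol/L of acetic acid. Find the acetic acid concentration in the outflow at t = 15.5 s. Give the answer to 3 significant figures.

1.55 mol/L

Mass balance on the solute (V constant): V dC/dt = Q(C_in − C).
So dC/dt = (C_in − C)/τ with τ = V/Q = 486/14.9 = 32.617 s.
This is linear first-order; C(t) = C_in + (C₀ − C_in) e^(−t/τ).
C(15.5) = 0.153 + (2.40 − 0.153)·e^(−15.5/32.617) = 0.153 + (2.2470)·0.62176 = 1.5501 mol/L.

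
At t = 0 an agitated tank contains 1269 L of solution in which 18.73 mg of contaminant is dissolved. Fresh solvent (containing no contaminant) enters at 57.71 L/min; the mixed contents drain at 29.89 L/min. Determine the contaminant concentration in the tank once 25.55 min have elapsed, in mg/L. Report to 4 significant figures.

Let m(t) be the amount of contaminant. Volume: V(t) = V₀ + (Q_in − Q_out) t = 1269 + 27.8200 t; V(25.55) = 1979.80 L.
Species balance (pure solvent in): dm/dt = −Q_out · m/V(t).
Separate: dm/m = −Q_out dt/V(t) ⇒ ln(m/m₀) = −(Q_out/(Q_in−Q_out)) ln(V/V₀).
m = m₀ (V₀/V)^(Q_out/(Q_in−Q_out)) = 18.73 × (1269/1979.80)^(1.07441) = 11.6146 mg.
C = m/V = 11.6146/1979.80 = 0.00586657 mg/L.

0.005867 mg/L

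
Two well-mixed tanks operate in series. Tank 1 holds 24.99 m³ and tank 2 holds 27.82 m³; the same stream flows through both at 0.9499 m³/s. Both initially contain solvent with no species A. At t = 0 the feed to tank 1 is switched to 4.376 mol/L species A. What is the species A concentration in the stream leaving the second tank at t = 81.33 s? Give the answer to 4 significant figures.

Species balance on tank i: dCᵢ/dt = (Cᵢ₋₁ − Cᵢ)/τᵢ with τᵢ = Vᵢ/Q.
τ₁ = 24.99/0.9499 = 26.3080 s; τ₂ = 27.82/0.9499 = 29.2873 s.
Solving the cascade with C₁(0)=C₂(0)=0 gives C₂(t) = C_in[1 − (τ₁ e^(−t/τ₁) − τ₂ e^(−t/τ₂))/(τ₁ − τ₂)].
At t = 81.33: e^(−t/τ₁) = 0.0454360, e^(−t/τ₂) = 0.0622266.
C₂ = 4.376·[1 − (26.3080·0.0454360 − 29.2873·0.0622266)/(-2.97926)] = 4.376·0.789505 = 3.45488 mol/L.

3.455 mol/L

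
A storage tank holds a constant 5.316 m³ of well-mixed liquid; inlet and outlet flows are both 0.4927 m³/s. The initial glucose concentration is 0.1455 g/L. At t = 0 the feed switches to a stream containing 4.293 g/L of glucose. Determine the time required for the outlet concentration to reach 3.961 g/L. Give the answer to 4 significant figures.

Species balance: V dC/dt = Q(C_in − C) ⇒ τ = V/Q = 10.7895 s.
C(t) = C_in + (C₀ − C_in) e^(−t/τ). Set C = 3.961 and solve for t:
e^(−t/τ) = (C − C_in)/(C₀ − C_in) = (3.961 − 4.293)/(0.1455 − 4.293) = 0.0800482
t = −τ ln(…) = 10.7895 × 2.52513 = 27.2449 s.

27.24 s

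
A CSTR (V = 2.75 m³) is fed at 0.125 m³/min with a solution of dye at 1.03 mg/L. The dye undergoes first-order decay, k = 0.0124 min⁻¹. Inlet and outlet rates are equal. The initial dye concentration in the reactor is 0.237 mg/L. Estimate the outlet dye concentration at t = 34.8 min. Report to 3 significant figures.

Species balance: V dC/dt = Q C_in − Q C − k V C.
dC/dt = (Q/V) C_in − (Q/V + k) C; effective rate a = Q/V + k = 0.045455 + 0.0124 = 0.057855 min⁻¹.
C_ss = Q C_in/(Q + kV) = 0.80924 mg/L; C(t) = C_ss + (C₀ − C_ss) e^(−a t).
C(34.8) = 0.80924 + (-0.57224)·e^(−0.057855·34.8) = 0.80924 + (-0.57224)·0.13354 = 0.73282 mg/L.

0.733 mg/L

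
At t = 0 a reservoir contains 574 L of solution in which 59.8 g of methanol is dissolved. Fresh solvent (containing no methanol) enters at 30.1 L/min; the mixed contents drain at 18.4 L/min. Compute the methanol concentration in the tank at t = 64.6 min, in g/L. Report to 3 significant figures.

0.0120 g/L

Let m(t) be the amount of methanol. Volume: V(t) = V₀ + (Q_in − Q_out) t = 574 + 11.700 t; V(64.6) = 1329.8 L.
Solute balance: dm/dt = 0 − Q_out C = −Q_out m/V(t).
Separate: dm/m = −Q_out dt/V(t) ⇒ ln(m/m₀) = −(Q_out/(Q_in−Q_out)) ln(V/V₀).
m = m₀ (V₀/V)^(Q_out/(Q_in−Q_out)) = 59.8 × (574/1329.8)^(1.5726) = 15.954 g.
C = m/V = 15.954/1329.8 = 0.011997 g/L.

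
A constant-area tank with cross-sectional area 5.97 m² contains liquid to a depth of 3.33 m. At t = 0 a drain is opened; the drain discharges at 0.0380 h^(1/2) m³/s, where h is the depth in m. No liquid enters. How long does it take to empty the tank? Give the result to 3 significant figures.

573 s

Volume balance on the tank: A dh/dt = −0.0380 √h.
This is separable: 2 d(√h)/dt = −0.0380/A, so √h = √h₀ − (0.0380/(2A)) t.
Set h = 0: 2√h₀ = (0.0380/A) t_empty ⇒ t_empty = 2A√h₀/0.0380.
t_empty = 2·5.97·√3.33/0.0380 = 11.940·1.8248/0.0380 = 573.38 s.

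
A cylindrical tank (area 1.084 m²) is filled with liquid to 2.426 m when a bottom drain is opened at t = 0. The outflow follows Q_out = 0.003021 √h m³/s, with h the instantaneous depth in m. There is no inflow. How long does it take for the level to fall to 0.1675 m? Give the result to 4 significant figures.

With no inflow, A dh/dt = −0.003021 √h.
This is separable: 2 d(√h)/dt = −0.003021/A, so √h = √h₀ − (0.003021/(2A)) t.
t = 2A(√h₀ − √h)/0.003021 = 2·1.084·(√2.426 − √0.1675)/0.003021
  = 2.16800 × (1.55756 − 0.409268) / 0.003021 = 824.066 s.

824.1 s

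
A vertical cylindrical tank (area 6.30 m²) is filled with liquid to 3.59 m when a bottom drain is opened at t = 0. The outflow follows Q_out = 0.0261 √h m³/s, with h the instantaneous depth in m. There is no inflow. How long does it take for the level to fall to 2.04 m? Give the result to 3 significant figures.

A dh/dt = −Q_out = −0.0261 √h.
∫ h^(−1/2) dh = −(0.0261/A) ∫ dt, giving 2√h = 2√h₀ − (0.0261/A) t.
t = 2A(√h₀ − √h)/0.0261 = 2·6.30·(√3.59 − √2.04)/0.0261
  = 12.600 × (1.8947 − 1.4283) / 0.0261 = 225.18 s.

225 s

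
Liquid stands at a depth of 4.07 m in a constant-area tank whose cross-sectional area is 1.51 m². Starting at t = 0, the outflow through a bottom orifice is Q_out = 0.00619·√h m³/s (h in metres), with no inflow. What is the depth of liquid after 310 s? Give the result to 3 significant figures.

1.91 m

A dh/dt = −Q_out = −0.00619 √h.
Separate and integrate: 2(√h − √h₀) = −(0.00619/A) t.
√h = √4.07 − 0.00619·310/(2·1.51) = 2.0174 − 0.63540 = 1.3820.
h = 1.3820² = 1.9100 m.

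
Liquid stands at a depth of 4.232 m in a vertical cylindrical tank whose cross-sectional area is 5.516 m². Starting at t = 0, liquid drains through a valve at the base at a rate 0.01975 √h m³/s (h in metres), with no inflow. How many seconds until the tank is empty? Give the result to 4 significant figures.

A dh/dt = −Q_out = −0.01975 √h.
∫ h^(−1/2) dh = −(0.01975/A) ∫ dt, giving 2√h = 2√h₀ − (0.01975/A) t.
Set h = 0: 2√h₀ = (0.01975/A) t_empty ⇒ t_empty = 2A√h₀/0.01975.
t_empty = 2·5.516·√4.232/0.01975 = 11.0320·2.05718/0.01975 = 1149.11 s.

1149 s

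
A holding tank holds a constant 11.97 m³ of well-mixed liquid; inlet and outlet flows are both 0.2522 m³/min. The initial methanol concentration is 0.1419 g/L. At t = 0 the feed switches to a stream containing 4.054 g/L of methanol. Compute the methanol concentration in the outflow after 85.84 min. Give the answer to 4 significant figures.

Mass balance on the solute (V constant): V dC/dt = Q(C_in − C).
So dC/dt = (C_in − C)/τ with τ = V/Q = 11.97/0.2522 = 47.4623 min.
Integrating: C(t) = C_in + (C₀ − C_in) e^(−t/τ).
C(85.84) = 4.054 + (0.1419 − 4.054)·e^(−85.84/47.4623) = 4.054 + (-3.91210)·0.163885 = 3.41287 g/L.

3.413 g/L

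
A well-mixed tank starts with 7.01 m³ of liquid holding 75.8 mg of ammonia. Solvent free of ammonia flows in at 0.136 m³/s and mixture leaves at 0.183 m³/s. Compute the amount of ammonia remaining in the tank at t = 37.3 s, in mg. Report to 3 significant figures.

Total volume: dV/dt = Q_in − Q_out = -0.047000 m³/s, so V(t) = 7.01 − 0.047000 t and V(37.3) = 5.2569 m³.
Solute balance: dm/dt = 0 − Q_out C = −Q_out m/V(t).
Separate: dm/m = −Q_out dt/V(t) ⇒ ln(m/m₀) = −(Q_out/(Q_in−Q_out)) ln(V/V₀).
m = m₀ (V₀/V)^(Q_out/(Q_in−Q_out)) = 75.8 × (7.01/5.2569)^(-3.8936) = 24.718 mg.

24.7 mg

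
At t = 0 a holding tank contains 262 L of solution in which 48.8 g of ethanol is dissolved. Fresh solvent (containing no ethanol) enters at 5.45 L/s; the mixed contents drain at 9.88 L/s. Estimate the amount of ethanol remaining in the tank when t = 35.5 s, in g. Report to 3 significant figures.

6.31 g

Let m(t) be the amount of ethanol. Volume: V(t) = V₀ + (Q_in − Q_out) t = 262 − 4.4300 t; V(35.5) = 104.73 L.
Species balance (pure solvent in): dm/dt = −Q_out · m/V(t).
dm/m = −Q_out dt/(V₀ − 4.4300 t); integrating gives ln(m/m₀) = −(Q_out/(Q_in−Q_out)) ln(V/V₀).
m = m₀ (V₀/V)^(Q_out/(Q_in−Q_out)) = 48.8 × (262/104.73)^(-2.2302) = 6.3141 g.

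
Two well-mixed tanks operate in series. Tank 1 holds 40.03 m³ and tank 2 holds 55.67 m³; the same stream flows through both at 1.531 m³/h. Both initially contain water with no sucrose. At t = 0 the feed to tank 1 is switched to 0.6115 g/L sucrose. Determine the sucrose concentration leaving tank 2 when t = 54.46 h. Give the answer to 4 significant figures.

Each tank obeys Vᵢ dCᵢ/dt = Q(Cᵢ₋₁ − Cᵢ), so τᵢ = Vᵢ/Q.
τ₁ = 40.03/1.531 = 26.1463 h; τ₂ = 55.67/1.531 = 36.3619 h.
Solving the cascade with C₁(0)=C₂(0)=0 gives C₂(t) = C_in[1 − (τ₁ e^(−t/τ₁) − τ₂ e^(−t/τ₂))/(τ₁ − τ₂)].
At t = 54.46: e^(−t/τ₁) = 0.124569, e^(−t/τ₂) = 0.223639.
C₂ = 0.6115·[1 − (26.1463·0.124569 − 36.3619·0.223639)/(-10.2155)] = 0.6115·0.522796 = 0.319690 g/L.

0.3197 g/L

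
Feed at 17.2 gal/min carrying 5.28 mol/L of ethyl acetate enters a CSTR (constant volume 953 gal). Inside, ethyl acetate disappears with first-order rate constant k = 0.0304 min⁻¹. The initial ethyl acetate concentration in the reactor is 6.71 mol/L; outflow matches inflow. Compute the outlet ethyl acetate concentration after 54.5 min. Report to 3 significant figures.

Species balance: V dC/dt = Q C_in − Q C − k V C.
This is linear with rate a = Q/V + k = 0.048448 min⁻¹.
C_ss = Q C_in/(Q + kV) = 1.9669 mol/L; C(t) = C_ss + (C₀ − C_ss) e^(−a t).
C(54.5) = 1.9669 + (4.7431)·e^(−0.048448·54.5) = 1.9669 + (4.7431)·0.071331 = 2.3053 mol/L.

2.31 mol/L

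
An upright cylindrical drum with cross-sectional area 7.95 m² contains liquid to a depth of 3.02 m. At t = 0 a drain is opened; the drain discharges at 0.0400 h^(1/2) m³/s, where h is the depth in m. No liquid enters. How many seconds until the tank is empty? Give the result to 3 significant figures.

With no inflow, A dh/dt = −0.0400 √h.
Separate and integrate: 2(√h − √h₀) = −(0.0400/A) t.
Tank is empty when √h = 0: t_empty = 2A√h₀/0.0400.
t_empty = 2·7.95·√3.02/0.0400 = 15.900·1.7378/0.0400 = 690.78 s.

691 s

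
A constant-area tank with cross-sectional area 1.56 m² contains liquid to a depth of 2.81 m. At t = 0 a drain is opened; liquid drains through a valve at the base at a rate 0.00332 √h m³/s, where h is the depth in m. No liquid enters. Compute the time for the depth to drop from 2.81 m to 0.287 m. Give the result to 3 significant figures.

A dh/dt = −Q_out = −0.00332 √h.
Separate and integrate: 2(√h − √h₀) = −(0.00332/A) t.
t = 2A(√h₀ − √h)/0.00332 = 2·1.56·(√2.81 − √0.287)/0.00332
  = 3.1200 × (1.6763 − 0.53572) / 0.00332 = 1071.9 s.

1070 s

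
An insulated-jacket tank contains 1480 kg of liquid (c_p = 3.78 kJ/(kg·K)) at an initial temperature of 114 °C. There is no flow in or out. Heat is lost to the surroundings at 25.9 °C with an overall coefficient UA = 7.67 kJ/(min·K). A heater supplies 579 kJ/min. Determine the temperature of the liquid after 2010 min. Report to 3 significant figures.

102 °C

Unsteady energy balance on the tank contents: M c_p dT/dt = −UA(T − T_amb) + Q̇.
dT/dt = (T_ss − T)/τ with T_ss = T_amb + Q̇/UA = 25.9 + 579/7.67 = 101.39 °C, τ = M c_p/UA = 1480·3.78/7.67 = 729.39 min.
Integrating: T(t) = T_ss + (T₀ − T_ss) e^(−t/τ).
T(2010) = 101.39 + (12.611)·0.063562 = 102.19 °C.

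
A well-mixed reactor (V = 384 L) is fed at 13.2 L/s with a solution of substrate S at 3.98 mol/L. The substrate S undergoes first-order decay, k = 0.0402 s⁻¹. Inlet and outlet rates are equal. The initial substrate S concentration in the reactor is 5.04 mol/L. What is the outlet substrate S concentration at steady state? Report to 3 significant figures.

V dC/dt = Q(C_in − C) − k V C.
Steady state (dC/dt = 0): C_ss = Q C_in/(Q + kV) = C_in/(1 + kV/Q).
C_ss = 13.2·3.98/(13.2 + 0.0402·384) = 52.536/28.637 = 1.8346 mol/L.

1.83 mol/L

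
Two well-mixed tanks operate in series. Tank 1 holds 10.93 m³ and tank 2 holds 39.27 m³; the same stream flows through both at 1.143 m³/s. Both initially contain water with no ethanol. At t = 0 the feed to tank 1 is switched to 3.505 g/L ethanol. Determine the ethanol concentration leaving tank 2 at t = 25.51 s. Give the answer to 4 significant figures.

Time constants: τᵢ = Vᵢ/Q for each well-mixed tank.
τ₁ = 10.93/1.143 = 9.56255 s; τ₂ = 39.27/1.143 = 34.3570 s.
Solving the cascade with C₁(0)=C₂(0)=0 gives C₂(t) = C_in[1 − (τ₁ e^(−t/τ₁) − τ₂ e^(−t/τ₂))/(τ₁ − τ₂)].
At t = 25.51: e^(−t/τ₁) = 0.0694119, e^(−t/τ₂) = 0.475923.
C₂ = 3.505·[1 − (9.56255·0.0694119 − 34.3570·0.475923)/(-24.7944)] = 3.505·0.367296 = 1.28737 g/L.

1.287 g/L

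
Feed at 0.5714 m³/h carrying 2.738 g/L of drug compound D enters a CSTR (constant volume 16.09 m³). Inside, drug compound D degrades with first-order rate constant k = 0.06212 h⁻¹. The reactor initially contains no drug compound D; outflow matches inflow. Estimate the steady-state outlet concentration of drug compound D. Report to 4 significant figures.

0.9959 g/L

Species balance: V dC/dt = Q C_in − Q C − k V C.
At steady state: 0 = Q C_in − (Q + kV) C_ss, so C_ss = Q C_in/(Q + kV).
C_ss = 0.5714·2.738/(0.5714 + 0.06212·16.09) = 1.56449/1.57091 = 0.995915 g/L.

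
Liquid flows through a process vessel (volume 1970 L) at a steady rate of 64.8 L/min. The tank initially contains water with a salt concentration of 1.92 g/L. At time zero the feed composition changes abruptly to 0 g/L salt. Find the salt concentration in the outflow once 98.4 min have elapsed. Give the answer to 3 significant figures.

Unsteady species balance (constant V, well mixed): V dC/dt = Q(C_in − C).
Time constant τ = V/Q = 1970/64.8 = 30.401 min.
This is linear first-order; C(t) = C_in + (C₀ − C_in) e^(−t/τ).
C(98.4) = 0 + (1.92 − 0)·e^(−98.4/30.401) = 0 + (1.9200)·0.039293 = 0.075442 g/L.

0.0754 g/L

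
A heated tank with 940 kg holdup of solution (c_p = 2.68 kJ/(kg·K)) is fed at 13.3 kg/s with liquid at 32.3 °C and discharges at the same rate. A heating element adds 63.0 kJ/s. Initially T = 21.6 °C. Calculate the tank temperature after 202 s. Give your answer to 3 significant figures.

M c_p dT/dt = ṁ c_p (T_in − T) + Q̇.
τ = M/ṁ = 70.677 s; T_ss = T_in + Q̇/(ṁ c_p) = 32.3 + 63.0/(13.3·2.68) = 34.067 °C.
T approaches T_ss exponentially: T(t) = T_ss + (T₀ − T_ss) e^(−t/τ).
T(202) = 34.067 + (-12.467)·e^(−202/70.677) = 34.067 + (-12.467)·0.057379 = 33.352 °C.

33.4 °C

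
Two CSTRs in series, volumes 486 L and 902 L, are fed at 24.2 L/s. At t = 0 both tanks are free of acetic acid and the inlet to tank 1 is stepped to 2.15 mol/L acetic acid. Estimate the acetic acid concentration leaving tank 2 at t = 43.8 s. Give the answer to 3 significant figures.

Time constants: τᵢ = Vᵢ/Q for each well-mixed tank.
τ₁ = 486/24.2 = 20.083 s; τ₂ = 902/24.2 = 37.273 s.
Tank 1: C₁ = C_in(1 − e^(−t/τ₁)). Tank 2 (τ₁ ≠ τ₂): C₂ = C_in[1 − (τ₁ e^(−t/τ₁) − τ₂ e^(−t/τ₂))/(τ₁ − τ₂)].
At t = 43.8: e^(−t/τ₁) = 0.11293, e^(−t/τ₂) = 0.30878.
C₂ = 2.15·[1 − (20.083·0.11293 − 37.273·0.30878)/(-17.190)] = 2.15·0.46241 = 0.99418 mol/L.

0.994 mol/L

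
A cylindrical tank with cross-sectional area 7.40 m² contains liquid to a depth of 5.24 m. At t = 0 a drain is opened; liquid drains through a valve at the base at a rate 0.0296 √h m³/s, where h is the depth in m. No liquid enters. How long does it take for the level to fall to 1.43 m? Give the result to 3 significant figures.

Unsteady balance on liquid volume: A dh/dt = −0.0296 √h.
This is separable: 2 d(√h)/dt = −0.0296/A, so √h = √h₀ − (0.0296/(2A)) t.
t = 2A(√h₀ − √h)/0.0296 = 2·7.40·(√5.24 − √1.43)/0.0296
  = 14.800 × (2.2891 − 1.1958) / 0.0296 = 546.64 s.

547 s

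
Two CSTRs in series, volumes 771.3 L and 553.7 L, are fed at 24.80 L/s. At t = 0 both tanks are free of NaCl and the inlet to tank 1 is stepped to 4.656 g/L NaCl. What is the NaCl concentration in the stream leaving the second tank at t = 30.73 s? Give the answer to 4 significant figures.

Time constants: τᵢ = Vᵢ/Q for each well-mixed tank.
τ₁ = 771.3/24.80 = 31.1008 s; τ₂ = 553.7/24.80 = 22.3266 s.
Solving the cascade with C₁(0)=C₂(0)=0 gives C₂(t) = C_in[1 − (τ₁ e^(−t/τ₁) − τ₂ e^(−t/τ₂))/(τ₁ − τ₂)].
At t = 30.73: e^(−t/τ₁) = 0.372292, e^(−t/τ₂) = 0.252490.
C₂ = 4.656·[1 − (31.1008·0.372292 − 22.3266·0.252490)/(8.77419)] = 4.656·0.322863 = 1.50325 g/L.

1.503 g/L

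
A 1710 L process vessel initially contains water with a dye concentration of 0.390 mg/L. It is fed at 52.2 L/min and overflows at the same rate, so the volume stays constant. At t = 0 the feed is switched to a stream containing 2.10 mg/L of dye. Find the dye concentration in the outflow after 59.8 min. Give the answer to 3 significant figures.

Unsteady species balance (constant V, well mixed): V dC/dt = Q(C_in − C).
So dC/dt = (C_in − C)/τ with τ = V/Q = 1710/52.2 = 32.759 min.
This is linear first-order; C(t) = C_in + (C₀ − C_in) e^(−t/τ).
C(59.8) = 2.10 + (0.390 − 2.10)·e^(−59.8/32.759) = 2.10 + (-1.7100)·0.16114 = 1.8244 mg/L.

1.82 mg/L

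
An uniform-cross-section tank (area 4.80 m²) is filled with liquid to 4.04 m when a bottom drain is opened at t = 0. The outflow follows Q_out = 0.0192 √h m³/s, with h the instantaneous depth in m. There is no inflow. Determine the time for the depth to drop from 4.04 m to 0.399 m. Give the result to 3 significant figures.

With no inflow, A dh/dt = −0.0192 √h.
Separate and integrate: 2(√h − √h₀) = −(0.0192/A) t.
t = 2A(√h₀ − √h)/0.0192 = 2·4.80·(√4.04 − √0.399)/0.0192
  = 9.6000 × (2.0100 − 0.63166) / 0.0192 = 689.16 s.

689 s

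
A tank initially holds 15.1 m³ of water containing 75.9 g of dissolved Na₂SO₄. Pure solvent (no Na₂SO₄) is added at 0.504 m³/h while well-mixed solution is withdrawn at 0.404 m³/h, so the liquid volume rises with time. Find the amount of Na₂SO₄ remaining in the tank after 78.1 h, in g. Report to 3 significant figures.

Total volume: dV/dt = Q_in − Q_out = 0.10000 m³/h, so V(t) = 15.1 + 0.10000 t and V(78.1) = 22.910 m³.
Solute balance: dm/dt = 0 − Q_out C = −Q_out m/V(t).
Separate: dm/m = −Q_out dt/V(t) ⇒ ln(m/m₀) = −(Q_out/(Q_in−Q_out)) ln(V/V₀).
m = m₀ (V₀/V)^(Q_out/(Q_in−Q_out)) = 75.9 × (15.1/22.910)^(4.0400) = 14.087 g.

14.1 g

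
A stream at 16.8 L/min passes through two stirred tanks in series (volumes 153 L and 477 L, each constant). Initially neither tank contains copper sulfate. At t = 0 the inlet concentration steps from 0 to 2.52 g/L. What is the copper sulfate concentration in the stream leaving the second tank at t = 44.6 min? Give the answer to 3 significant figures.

Each tank obeys Vᵢ dCᵢ/dt = Q(Cᵢ₋₁ − Cᵢ), so τᵢ = Vᵢ/Q.
τ₁ = 153/16.8 = 9.1071 min; τ₂ = 477/16.8 = 28.393 min.
Tank 1: C₁ = C_in(1 − e^(−t/τ₁)). Tank 2 (τ₁ ≠ τ₂): C₂ = C_in[1 − (τ₁ e^(−t/τ₁) − τ₂ e^(−t/τ₂))/(τ₁ − τ₂)].
At t = 44.6: e^(−t/τ₁) = 0.0074671, e^(−t/τ₂) = 0.20788.
C₂ = 2.52·[1 − (9.1071·0.0074671 − 28.393·0.20788)/(-19.286)] = 2.52·0.69749 = 1.7577 g/L.

1.76 g/L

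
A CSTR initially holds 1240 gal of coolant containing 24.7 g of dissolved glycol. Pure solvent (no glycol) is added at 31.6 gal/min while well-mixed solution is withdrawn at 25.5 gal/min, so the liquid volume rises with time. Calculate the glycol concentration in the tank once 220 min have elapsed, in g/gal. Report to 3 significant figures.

Total volume: dV/dt = Q_in − Q_out = 6.1000 gal/min, so V(t) = 1240 + 6.1000 t and V(220) = 2582.0 gal.
Species balance (pure solvent in): dm/dt = −Q_out · m/V(t).
Separate: dm/m = −Q_out dt/V(t) ⇒ ln(m/m₀) = −(Q_out/(Q_in−Q_out)) ln(V/V₀).
m = m₀ (V₀/V)^(Q_out/(Q_in−Q_out)) = 24.7 × (1240/2582.0)^(4.1803) = 1.1511 g.
C = m/V = 1.1511/2582.0 = 0.00044582 g/gal.

0.000446 g/gal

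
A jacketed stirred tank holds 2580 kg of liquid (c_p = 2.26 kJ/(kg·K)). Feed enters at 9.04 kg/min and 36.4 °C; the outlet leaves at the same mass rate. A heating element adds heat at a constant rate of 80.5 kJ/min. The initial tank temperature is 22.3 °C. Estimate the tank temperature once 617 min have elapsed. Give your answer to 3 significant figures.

38.3 °C

M c_p dT/dt = ṁ c_p (T_in − T) + Q̇.
τ = M/ṁ = 285.40 min; T_ss = T_in + Q̇/(ṁ c_p) = 36.4 + 80.5/(9.04·2.26) = 40.340 °C.
T approaches T_ss exponentially: T(t) = T_ss + (T₀ − T_ss) e^(−t/τ).
T(617) = 40.340 + (-18.040)·e^(−617/285.40) = 40.340 + (-18.040)·0.11511 = 38.264 °C.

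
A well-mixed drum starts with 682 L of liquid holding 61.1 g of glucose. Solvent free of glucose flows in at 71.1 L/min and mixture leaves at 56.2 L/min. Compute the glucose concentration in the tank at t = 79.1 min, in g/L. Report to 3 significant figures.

0.000745 g/L

Total volume: dV/dt = Q_in − Q_out = 14.900 L/min, so V(t) = 682 + 14.900 t and V(79.1) = 1860.6 L.
Species balance (pure solvent in): dm/dt = −Q_out · m/V(t).
dm/m = −Q_out dt/(V₀ + 14.900 t); integrating gives ln(m/m₀) = −(Q_out/(Q_in−Q_out)) ln(V/V₀).
m = m₀ (V₀/V)^(Q_out/(Q_in−Q_out)) = 61.1 × (682/1860.6)^(3.7718) = 1.3869 g.
C = m/V = 1.3869/1860.6 = 0.00074539 g/L.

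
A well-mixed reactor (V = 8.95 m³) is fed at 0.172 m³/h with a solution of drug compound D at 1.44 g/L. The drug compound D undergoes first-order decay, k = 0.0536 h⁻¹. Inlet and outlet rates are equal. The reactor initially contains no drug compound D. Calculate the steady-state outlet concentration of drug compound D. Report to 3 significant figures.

0.380 g/L

Species balance: V dC/dt = Q C_in − Q C − k V C.
At steady state: 0 = Q C_in − (Q + kV) C_ss, so C_ss = Q C_in/(Q + kV).
C_ss = 0.172·1.44/(0.172 + 0.0536·8.95) = 0.24768/0.65172 = 0.38004 g/L.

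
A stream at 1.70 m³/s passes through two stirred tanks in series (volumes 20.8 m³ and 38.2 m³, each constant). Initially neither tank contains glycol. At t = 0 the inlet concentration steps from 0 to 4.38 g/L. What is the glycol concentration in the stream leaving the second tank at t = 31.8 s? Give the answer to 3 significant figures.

Each tank obeys Vᵢ dCᵢ/dt = Q(Cᵢ₋₁ − Cᵢ), so τᵢ = Vᵢ/Q.
τ₁ = 20.8/1.70 = 12.235 s; τ₂ = 38.2/1.70 = 22.471 s.
Tank 1: C₁ = C_in(1 − e^(−t/τ₁)). Tank 2 (τ₁ ≠ τ₂): C₂ = C_in[1 − (τ₁ e^(−t/τ₁) − τ₂ e^(−t/τ₂))/(τ₁ − τ₂)].
At t = 31.8: e^(−t/τ₁) = 0.074345, e^(−t/τ₂) = 0.24288.
C₂ = 4.38·[1 − (12.235·0.074345 − 22.471·0.24288)/(-10.235)] = 4.38·0.55565 = 2.4337 g/L.

2.43 g/L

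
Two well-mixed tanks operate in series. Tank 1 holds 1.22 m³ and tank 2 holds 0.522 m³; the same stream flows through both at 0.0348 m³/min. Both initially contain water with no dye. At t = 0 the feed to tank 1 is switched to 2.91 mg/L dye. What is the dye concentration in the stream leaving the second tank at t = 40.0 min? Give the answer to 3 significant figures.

Species balance on tank i: dCᵢ/dt = (Cᵢ₋₁ − Cᵢ)/τᵢ with τᵢ = Vᵢ/Q.
τ₁ = 1.22/0.0348 = 35.057 min; τ₂ = 0.522/0.0348 = 15.000 min.
Tank 1: C₁ = C_in(1 − e^(−t/τ₁)). Tank 2 (τ₁ ≠ τ₂): C₂ = C_in[1 − (τ₁ e^(−t/τ₁) − τ₂ e^(−t/τ₂))/(τ₁ − τ₂)].
At t = 40.0: e^(−t/τ₁) = 0.31950, e^(−t/τ₂) = 0.069483.
C₂ = 2.91·[1 − (35.057·0.31950 − 15.000·0.069483)/(20.057)] = 2.91·0.49352 = 1.4361 mg/L.

1.44 mg/L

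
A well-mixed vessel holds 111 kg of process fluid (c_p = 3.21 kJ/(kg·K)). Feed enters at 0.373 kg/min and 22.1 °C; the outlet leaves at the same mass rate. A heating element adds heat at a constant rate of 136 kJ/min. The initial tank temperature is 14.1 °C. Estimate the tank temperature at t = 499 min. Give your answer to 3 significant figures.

113 °C

Heat balance on the well-mixed liquid: M c_p dT/dt = ṁ c_p (T_in − T) + 136.
τ = M/ṁ = 297.59 min; T_ss = T_in + Q̇/(ṁ c_p) = 22.1 + 136/(0.373·3.21) = 135.69 °C.
T approaches T_ss exponentially: T(t) = T_ss + (T₀ − T_ss) e^(−t/τ).
T(499) = 135.69 + (-121.59)·e^(−499/297.59) = 135.69 + (-121.59)·0.18697 = 112.95 °C.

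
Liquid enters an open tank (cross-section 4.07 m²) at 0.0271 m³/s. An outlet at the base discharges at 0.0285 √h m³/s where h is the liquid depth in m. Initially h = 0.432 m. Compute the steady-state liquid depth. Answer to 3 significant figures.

0.904 m

Mass balance (ρ constant): A dh/dt = Q_in − 0.0285 √h. At steady state dh/dt = 0:
Q_in = 0.0285 √h_ss ⇒ √h_ss = 0.0271/0.0285 = 0.95088.
h_ss = 0.95088² = 0.90417 m. (Since h₀ = 0.432 m < h_ss, the level will rise toward this value.)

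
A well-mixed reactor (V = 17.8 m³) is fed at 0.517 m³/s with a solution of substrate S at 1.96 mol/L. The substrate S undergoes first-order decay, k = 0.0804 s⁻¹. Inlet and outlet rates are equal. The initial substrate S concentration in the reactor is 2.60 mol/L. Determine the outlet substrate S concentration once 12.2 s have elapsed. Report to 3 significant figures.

1.07 mol/L

Species balance: V dC/dt = Q C_in − Q C − k V C.
This is linear with rate a = Q/V + k = 0.10944 s⁻¹.
C_ss = Q C_in/(Q + kV) = 0.52015 mol/L; C(t) = C_ss + (C₀ − C_ss) e^(−a t).
C(12.2) = 0.52015 + (2.0798)·e^(−0.10944·12.2) = 0.52015 + (2.0798)·0.26310 = 1.0674 mol/L.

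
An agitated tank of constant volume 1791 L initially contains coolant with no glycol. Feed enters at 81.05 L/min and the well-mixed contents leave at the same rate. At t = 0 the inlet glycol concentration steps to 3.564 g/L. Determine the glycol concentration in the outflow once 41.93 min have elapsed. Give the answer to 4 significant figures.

Transient balance on the dissolved component: V dC/dt = Q(C_in − C).
Rewrite as dC/dt + C/τ = C_in/τ, τ = V/Q = 22.0975 min.
C approaches C_in exponentially: C(t) = C_in + (C₀ − C_in) e^(−t/τ).
C(41.93) = 3.564 + (0 − 3.564)·e^(−41.93/22.0975) = 3.564 + (-3.56400)·0.149943 = 3.02960 g/L.

3.030 g/L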